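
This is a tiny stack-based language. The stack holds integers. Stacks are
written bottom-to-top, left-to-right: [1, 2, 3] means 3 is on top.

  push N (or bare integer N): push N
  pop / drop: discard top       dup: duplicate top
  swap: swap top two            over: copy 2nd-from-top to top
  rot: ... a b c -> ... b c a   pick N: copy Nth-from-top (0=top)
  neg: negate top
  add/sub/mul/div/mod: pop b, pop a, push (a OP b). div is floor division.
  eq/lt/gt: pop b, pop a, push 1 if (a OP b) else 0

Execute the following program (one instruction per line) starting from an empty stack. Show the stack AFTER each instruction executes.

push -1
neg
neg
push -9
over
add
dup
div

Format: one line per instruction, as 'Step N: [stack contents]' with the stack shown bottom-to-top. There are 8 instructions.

Step 1: [-1]
Step 2: [1]
Step 3: [-1]
Step 4: [-1, -9]
Step 5: [-1, -9, -1]
Step 6: [-1, -10]
Step 7: [-1, -10, -10]
Step 8: [-1, 1]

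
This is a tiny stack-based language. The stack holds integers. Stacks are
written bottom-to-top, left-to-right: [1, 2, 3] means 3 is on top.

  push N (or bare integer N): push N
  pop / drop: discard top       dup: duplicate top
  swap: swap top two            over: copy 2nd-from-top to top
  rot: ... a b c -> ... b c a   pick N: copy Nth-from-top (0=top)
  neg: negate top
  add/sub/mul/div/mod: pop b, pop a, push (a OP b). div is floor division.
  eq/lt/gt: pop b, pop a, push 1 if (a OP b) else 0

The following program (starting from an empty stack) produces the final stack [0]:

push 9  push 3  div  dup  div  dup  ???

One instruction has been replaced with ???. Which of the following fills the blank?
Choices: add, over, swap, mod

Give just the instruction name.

Stack before ???: [1, 1]
Stack after ???:  [0]
Checking each choice:
  add: produces [2]
  over: produces [1, 1, 1]
  swap: produces [1, 1]
  mod: MATCH


Answer: mod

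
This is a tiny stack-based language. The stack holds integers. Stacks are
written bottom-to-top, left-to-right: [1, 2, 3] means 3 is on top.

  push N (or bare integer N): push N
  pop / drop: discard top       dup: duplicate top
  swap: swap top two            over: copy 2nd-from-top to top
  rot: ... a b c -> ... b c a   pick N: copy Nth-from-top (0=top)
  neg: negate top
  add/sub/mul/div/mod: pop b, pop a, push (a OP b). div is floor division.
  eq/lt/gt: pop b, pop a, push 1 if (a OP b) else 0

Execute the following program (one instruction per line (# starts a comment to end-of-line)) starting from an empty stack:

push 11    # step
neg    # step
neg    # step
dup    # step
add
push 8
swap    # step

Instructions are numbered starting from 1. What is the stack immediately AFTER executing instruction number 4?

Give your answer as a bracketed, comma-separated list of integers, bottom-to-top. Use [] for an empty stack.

Step 1 ('push 11'): [11]
Step 2 ('neg'): [-11]
Step 3 ('neg'): [11]
Step 4 ('dup'): [11, 11]

Answer: [11, 11]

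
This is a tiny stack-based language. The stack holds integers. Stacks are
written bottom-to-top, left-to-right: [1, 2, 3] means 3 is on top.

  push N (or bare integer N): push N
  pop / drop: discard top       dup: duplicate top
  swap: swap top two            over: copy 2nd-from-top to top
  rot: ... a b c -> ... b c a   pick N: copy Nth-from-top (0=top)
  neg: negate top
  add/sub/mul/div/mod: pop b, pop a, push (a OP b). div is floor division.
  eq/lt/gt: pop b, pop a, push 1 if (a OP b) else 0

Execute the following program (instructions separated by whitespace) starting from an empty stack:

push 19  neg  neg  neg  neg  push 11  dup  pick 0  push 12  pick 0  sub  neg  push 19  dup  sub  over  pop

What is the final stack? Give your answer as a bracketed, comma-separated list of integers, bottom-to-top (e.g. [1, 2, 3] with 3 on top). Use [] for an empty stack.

Answer: [19, 11, 11, 11, 0, 0]

Derivation:
After 'push 19': [19]
After 'neg': [-19]
After 'neg': [19]
After 'neg': [-19]
After 'neg': [19]
After 'push 11': [19, 11]
After 'dup': [19, 11, 11]
After 'pick 0': [19, 11, 11, 11]
After 'push 12': [19, 11, 11, 11, 12]
After 'pick 0': [19, 11, 11, 11, 12, 12]
After 'sub': [19, 11, 11, 11, 0]
After 'neg': [19, 11, 11, 11, 0]
After 'push 19': [19, 11, 11, 11, 0, 19]
After 'dup': [19, 11, 11, 11, 0, 19, 19]
After 'sub': [19, 11, 11, 11, 0, 0]
After 'over': [19, 11, 11, 11, 0, 0, 0]
After 'pop': [19, 11, 11, 11, 0, 0]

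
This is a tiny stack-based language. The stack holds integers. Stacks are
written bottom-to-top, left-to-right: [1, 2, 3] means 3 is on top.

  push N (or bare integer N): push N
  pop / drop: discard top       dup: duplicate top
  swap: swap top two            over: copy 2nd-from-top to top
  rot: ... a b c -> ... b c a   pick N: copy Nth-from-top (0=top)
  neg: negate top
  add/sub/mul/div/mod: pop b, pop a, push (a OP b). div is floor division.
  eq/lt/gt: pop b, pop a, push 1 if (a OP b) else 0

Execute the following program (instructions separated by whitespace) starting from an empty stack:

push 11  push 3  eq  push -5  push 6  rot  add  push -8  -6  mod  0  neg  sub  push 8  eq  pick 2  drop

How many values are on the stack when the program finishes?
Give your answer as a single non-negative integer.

Answer: 3

Derivation:
After 'push 11': stack = [11] (depth 1)
After 'push 3': stack = [11, 3] (depth 2)
After 'eq': stack = [0] (depth 1)
After 'push -5': stack = [0, -5] (depth 2)
After 'push 6': stack = [0, -5, 6] (depth 3)
After 'rot': stack = [-5, 6, 0] (depth 3)
After 'add': stack = [-5, 6] (depth 2)
After 'push -8': stack = [-5, 6, -8] (depth 3)
After 'push -6': stack = [-5, 6, -8, -6] (depth 4)
After 'mod': stack = [-5, 6, -2] (depth 3)
After 'push 0': stack = [-5, 6, -2, 0] (depth 4)
After 'neg': stack = [-5, 6, -2, 0] (depth 4)
After 'sub': stack = [-5, 6, -2] (depth 3)
After 'push 8': stack = [-5, 6, -2, 8] (depth 4)
After 'eq': stack = [-5, 6, 0] (depth 3)
After 'pick 2': stack = [-5, 6, 0, -5] (depth 4)
After 'drop': stack = [-5, 6, 0] (depth 3)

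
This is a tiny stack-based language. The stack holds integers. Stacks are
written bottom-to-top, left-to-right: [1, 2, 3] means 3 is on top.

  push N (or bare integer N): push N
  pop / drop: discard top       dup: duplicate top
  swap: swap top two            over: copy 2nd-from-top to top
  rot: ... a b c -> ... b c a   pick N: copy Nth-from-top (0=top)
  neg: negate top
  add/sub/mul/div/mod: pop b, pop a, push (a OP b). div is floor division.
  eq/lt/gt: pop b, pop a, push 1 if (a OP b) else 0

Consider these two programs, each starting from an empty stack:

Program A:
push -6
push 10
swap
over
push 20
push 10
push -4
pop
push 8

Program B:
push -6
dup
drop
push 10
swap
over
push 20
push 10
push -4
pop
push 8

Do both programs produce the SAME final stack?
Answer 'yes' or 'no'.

Program A trace:
  After 'push -6': [-6]
  After 'push 10': [-6, 10]
  After 'swap': [10, -6]
  After 'over': [10, -6, 10]
  After 'push 20': [10, -6, 10, 20]
  After 'push 10': [10, -6, 10, 20, 10]
  After 'push -4': [10, -6, 10, 20, 10, -4]
  After 'pop': [10, -6, 10, 20, 10]
  After 'push 8': [10, -6, 10, 20, 10, 8]
Program A final stack: [10, -6, 10, 20, 10, 8]

Program B trace:
  After 'push -6': [-6]
  After 'dup': [-6, -6]
  After 'drop': [-6]
  After 'push 10': [-6, 10]
  After 'swap': [10, -6]
  After 'over': [10, -6, 10]
  After 'push 20': [10, -6, 10, 20]
  After 'push 10': [10, -6, 10, 20, 10]
  After 'push -4': [10, -6, 10, 20, 10, -4]
  After 'pop': [10, -6, 10, 20, 10]
  After 'push 8': [10, -6, 10, 20, 10, 8]
Program B final stack: [10, -6, 10, 20, 10, 8]
Same: yes

Answer: yes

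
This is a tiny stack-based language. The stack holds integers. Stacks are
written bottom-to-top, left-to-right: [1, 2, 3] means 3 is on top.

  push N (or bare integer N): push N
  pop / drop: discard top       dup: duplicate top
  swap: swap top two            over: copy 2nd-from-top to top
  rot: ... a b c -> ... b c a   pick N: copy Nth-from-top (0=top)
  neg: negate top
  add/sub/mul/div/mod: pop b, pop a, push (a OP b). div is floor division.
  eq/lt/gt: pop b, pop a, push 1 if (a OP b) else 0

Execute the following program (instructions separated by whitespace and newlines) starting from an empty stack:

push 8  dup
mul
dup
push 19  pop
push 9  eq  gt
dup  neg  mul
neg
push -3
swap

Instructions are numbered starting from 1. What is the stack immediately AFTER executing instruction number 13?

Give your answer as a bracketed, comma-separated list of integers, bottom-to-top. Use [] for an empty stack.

Answer: [1]

Derivation:
Step 1 ('push 8'): [8]
Step 2 ('dup'): [8, 8]
Step 3 ('mul'): [64]
Step 4 ('dup'): [64, 64]
Step 5 ('push 19'): [64, 64, 19]
Step 6 ('pop'): [64, 64]
Step 7 ('push 9'): [64, 64, 9]
Step 8 ('eq'): [64, 0]
Step 9 ('gt'): [1]
Step 10 ('dup'): [1, 1]
Step 11 ('neg'): [1, -1]
Step 12 ('mul'): [-1]
Step 13 ('neg'): [1]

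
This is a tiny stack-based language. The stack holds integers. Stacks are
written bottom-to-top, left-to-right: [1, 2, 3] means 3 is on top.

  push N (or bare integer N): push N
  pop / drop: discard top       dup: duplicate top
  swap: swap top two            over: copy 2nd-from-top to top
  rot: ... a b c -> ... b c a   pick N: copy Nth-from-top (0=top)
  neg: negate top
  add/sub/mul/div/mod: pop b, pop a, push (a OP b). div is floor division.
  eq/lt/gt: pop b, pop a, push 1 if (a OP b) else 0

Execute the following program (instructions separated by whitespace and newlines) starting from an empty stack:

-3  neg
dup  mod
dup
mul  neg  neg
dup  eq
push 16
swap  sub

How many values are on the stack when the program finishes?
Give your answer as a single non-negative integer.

After 'push -3': stack = [-3] (depth 1)
After 'neg': stack = [3] (depth 1)
After 'dup': stack = [3, 3] (depth 2)
After 'mod': stack = [0] (depth 1)
After 'dup': stack = [0, 0] (depth 2)
After 'mul': stack = [0] (depth 1)
After 'neg': stack = [0] (depth 1)
After 'neg': stack = [0] (depth 1)
After 'dup': stack = [0, 0] (depth 2)
After 'eq': stack = [1] (depth 1)
After 'push 16': stack = [1, 16] (depth 2)
After 'swap': stack = [16, 1] (depth 2)
After 'sub': stack = [15] (depth 1)

Answer: 1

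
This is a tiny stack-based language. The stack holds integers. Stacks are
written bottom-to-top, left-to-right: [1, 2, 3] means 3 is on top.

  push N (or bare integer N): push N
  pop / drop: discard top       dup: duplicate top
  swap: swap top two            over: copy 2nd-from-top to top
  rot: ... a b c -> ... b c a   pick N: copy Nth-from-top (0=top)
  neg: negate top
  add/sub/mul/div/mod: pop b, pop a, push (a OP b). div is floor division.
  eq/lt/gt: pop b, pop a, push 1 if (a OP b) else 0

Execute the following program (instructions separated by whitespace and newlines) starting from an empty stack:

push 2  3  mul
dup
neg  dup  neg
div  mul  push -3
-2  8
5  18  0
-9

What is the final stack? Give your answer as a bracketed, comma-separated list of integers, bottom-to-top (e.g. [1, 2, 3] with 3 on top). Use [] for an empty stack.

After 'push 2': [2]
After 'push 3': [2, 3]
After 'mul': [6]
After 'dup': [6, 6]
After 'neg': [6, -6]
After 'dup': [6, -6, -6]
After 'neg': [6, -6, 6]
After 'div': [6, -1]
After 'mul': [-6]
After 'push -3': [-6, -3]
After 'push -2': [-6, -3, -2]
After 'push 8': [-6, -3, -2, 8]
After 'push 5': [-6, -3, -2, 8, 5]
After 'push 18': [-6, -3, -2, 8, 5, 18]
After 'push 0': [-6, -3, -2, 8, 5, 18, 0]
After 'push -9': [-6, -3, -2, 8, 5, 18, 0, -9]

Answer: [-6, -3, -2, 8, 5, 18, 0, -9]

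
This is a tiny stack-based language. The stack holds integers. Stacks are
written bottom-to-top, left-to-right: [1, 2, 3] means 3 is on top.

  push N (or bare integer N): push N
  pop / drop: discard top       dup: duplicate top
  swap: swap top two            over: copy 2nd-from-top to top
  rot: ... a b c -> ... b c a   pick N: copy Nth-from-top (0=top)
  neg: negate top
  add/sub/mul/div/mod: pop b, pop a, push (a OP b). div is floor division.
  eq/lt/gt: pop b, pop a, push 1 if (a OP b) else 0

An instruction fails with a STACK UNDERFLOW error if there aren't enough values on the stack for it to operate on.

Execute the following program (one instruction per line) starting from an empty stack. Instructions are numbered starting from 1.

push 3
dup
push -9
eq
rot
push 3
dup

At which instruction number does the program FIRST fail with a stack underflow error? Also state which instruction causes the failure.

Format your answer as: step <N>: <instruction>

Answer: step 5: rot

Derivation:
Step 1 ('push 3'): stack = [3], depth = 1
Step 2 ('dup'): stack = [3, 3], depth = 2
Step 3 ('push -9'): stack = [3, 3, -9], depth = 3
Step 4 ('eq'): stack = [3, 0], depth = 2
Step 5 ('rot'): needs 3 value(s) but depth is 2 — STACK UNDERFLOW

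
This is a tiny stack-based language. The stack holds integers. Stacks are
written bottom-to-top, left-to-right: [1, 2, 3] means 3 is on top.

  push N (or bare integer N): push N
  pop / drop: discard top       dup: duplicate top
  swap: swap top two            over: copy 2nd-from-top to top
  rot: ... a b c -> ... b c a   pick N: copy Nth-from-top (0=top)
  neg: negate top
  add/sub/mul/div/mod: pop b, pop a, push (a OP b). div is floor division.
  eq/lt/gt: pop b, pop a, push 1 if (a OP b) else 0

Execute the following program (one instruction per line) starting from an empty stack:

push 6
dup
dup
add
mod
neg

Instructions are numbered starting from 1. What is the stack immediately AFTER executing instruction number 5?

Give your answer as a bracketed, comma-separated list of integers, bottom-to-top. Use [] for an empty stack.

Step 1 ('push 6'): [6]
Step 2 ('dup'): [6, 6]
Step 3 ('dup'): [6, 6, 6]
Step 4 ('add'): [6, 12]
Step 5 ('mod'): [6]

Answer: [6]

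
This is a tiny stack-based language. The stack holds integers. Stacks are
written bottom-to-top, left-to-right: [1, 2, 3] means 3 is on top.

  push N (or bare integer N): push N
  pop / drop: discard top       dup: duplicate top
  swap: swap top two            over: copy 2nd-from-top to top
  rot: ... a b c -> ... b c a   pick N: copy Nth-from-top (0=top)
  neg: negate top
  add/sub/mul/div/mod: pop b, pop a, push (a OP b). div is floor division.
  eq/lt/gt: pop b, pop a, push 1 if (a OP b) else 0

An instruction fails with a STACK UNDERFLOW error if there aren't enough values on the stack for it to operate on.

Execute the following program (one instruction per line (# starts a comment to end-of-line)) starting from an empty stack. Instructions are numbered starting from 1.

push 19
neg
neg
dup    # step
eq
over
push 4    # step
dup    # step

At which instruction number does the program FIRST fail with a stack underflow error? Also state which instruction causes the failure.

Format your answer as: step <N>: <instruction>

Answer: step 6: over

Derivation:
Step 1 ('push 19'): stack = [19], depth = 1
Step 2 ('neg'): stack = [-19], depth = 1
Step 3 ('neg'): stack = [19], depth = 1
Step 4 ('dup'): stack = [19, 19], depth = 2
Step 5 ('eq'): stack = [1], depth = 1
Step 6 ('over'): needs 2 value(s) but depth is 1 — STACK UNDERFLOW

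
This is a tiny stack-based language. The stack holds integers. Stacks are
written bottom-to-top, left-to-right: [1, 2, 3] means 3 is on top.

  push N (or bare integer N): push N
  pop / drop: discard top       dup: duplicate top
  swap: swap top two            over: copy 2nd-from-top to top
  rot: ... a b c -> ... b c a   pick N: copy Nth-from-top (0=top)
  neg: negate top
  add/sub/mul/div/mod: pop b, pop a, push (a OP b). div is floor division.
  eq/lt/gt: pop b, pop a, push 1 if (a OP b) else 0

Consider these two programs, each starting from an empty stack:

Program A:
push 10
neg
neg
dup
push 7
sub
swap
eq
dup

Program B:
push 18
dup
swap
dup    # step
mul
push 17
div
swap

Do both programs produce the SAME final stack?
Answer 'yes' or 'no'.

Answer: no

Derivation:
Program A trace:
  After 'push 10': [10]
  After 'neg': [-10]
  After 'neg': [10]
  After 'dup': [10, 10]
  After 'push 7': [10, 10, 7]
  After 'sub': [10, 3]
  After 'swap': [3, 10]
  After 'eq': [0]
  After 'dup': [0, 0]
Program A final stack: [0, 0]

Program B trace:
  After 'push 18': [18]
  After 'dup': [18, 18]
  After 'swap': [18, 18]
  After 'dup': [18, 18, 18]
  After 'mul': [18, 324]
  After 'push 17': [18, 324, 17]
  After 'div': [18, 19]
  After 'swap': [19, 18]
Program B final stack: [19, 18]
Same: no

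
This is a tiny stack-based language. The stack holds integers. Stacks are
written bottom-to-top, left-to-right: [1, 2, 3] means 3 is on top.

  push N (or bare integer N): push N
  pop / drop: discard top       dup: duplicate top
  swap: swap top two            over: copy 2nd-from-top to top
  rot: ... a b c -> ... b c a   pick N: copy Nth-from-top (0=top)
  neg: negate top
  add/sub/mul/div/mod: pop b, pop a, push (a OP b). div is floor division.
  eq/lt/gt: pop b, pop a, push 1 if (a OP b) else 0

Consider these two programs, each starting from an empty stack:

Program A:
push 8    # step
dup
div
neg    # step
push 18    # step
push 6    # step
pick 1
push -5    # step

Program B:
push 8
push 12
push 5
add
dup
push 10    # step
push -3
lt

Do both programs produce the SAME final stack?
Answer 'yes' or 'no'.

Answer: no

Derivation:
Program A trace:
  After 'push 8': [8]
  After 'dup': [8, 8]
  After 'div': [1]
  After 'neg': [-1]
  After 'push 18': [-1, 18]
  After 'push 6': [-1, 18, 6]
  After 'pick 1': [-1, 18, 6, 18]
  After 'push -5': [-1, 18, 6, 18, -5]
Program A final stack: [-1, 18, 6, 18, -5]

Program B trace:
  After 'push 8': [8]
  After 'push 12': [8, 12]
  After 'push 5': [8, 12, 5]
  After 'add': [8, 17]
  After 'dup': [8, 17, 17]
  After 'push 10': [8, 17, 17, 10]
  After 'push -3': [8, 17, 17, 10, -3]
  After 'lt': [8, 17, 17, 0]
Program B final stack: [8, 17, 17, 0]
Same: no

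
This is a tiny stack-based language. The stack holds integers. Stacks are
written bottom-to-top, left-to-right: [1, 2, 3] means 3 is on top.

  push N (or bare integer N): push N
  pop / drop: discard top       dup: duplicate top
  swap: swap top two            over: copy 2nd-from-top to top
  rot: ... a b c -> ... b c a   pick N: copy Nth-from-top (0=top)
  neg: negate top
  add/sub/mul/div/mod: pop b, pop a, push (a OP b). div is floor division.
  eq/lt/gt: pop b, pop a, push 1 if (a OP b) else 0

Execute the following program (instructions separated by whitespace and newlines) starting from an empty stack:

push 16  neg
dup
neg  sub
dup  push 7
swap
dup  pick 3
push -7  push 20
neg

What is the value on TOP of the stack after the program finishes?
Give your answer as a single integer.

After 'push 16': [16]
After 'neg': [-16]
After 'dup': [-16, -16]
After 'neg': [-16, 16]
After 'sub': [-32]
After 'dup': [-32, -32]
After 'push 7': [-32, -32, 7]
After 'swap': [-32, 7, -32]
After 'dup': [-32, 7, -32, -32]
After 'pick 3': [-32, 7, -32, -32, -32]
After 'push -7': [-32, 7, -32, -32, -32, -7]
After 'push 20': [-32, 7, -32, -32, -32, -7, 20]
After 'neg': [-32, 7, -32, -32, -32, -7, -20]

Answer: -20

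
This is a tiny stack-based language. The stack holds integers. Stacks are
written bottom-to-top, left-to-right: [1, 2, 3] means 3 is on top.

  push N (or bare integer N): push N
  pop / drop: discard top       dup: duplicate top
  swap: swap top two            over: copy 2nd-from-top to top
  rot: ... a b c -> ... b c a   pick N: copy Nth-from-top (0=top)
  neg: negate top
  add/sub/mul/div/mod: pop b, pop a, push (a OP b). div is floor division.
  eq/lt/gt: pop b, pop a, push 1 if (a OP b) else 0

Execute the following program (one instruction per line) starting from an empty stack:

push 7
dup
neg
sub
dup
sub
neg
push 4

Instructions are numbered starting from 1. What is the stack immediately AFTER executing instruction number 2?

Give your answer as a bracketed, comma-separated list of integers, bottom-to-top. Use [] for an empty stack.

Answer: [7, 7]

Derivation:
Step 1 ('push 7'): [7]
Step 2 ('dup'): [7, 7]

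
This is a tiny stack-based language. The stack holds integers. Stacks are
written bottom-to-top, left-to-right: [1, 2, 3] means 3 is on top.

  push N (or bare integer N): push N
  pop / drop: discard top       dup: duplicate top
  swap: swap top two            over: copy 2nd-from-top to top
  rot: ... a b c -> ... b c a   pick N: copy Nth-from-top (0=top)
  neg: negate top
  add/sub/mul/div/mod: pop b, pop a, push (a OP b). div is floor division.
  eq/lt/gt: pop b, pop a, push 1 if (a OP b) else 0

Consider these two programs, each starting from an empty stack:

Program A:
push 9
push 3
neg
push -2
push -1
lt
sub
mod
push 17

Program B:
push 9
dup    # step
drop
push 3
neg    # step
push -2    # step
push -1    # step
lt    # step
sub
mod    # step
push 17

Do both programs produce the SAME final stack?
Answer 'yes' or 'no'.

Answer: yes

Derivation:
Program A trace:
  After 'push 9': [9]
  After 'push 3': [9, 3]
  After 'neg': [9, -3]
  After 'push -2': [9, -3, -2]
  After 'push -1': [9, -3, -2, -1]
  After 'lt': [9, -3, 1]
  After 'sub': [9, -4]
  After 'mod': [-3]
  After 'push 17': [-3, 17]
Program A final stack: [-3, 17]

Program B trace:
  After 'push 9': [9]
  After 'dup': [9, 9]
  After 'drop': [9]
  After 'push 3': [9, 3]
  After 'neg': [9, -3]
  After 'push -2': [9, -3, -2]
  After 'push -1': [9, -3, -2, -1]
  After 'lt': [9, -3, 1]
  After 'sub': [9, -4]
  After 'mod': [-3]
  After 'push 17': [-3, 17]
Program B final stack: [-3, 17]
Same: yes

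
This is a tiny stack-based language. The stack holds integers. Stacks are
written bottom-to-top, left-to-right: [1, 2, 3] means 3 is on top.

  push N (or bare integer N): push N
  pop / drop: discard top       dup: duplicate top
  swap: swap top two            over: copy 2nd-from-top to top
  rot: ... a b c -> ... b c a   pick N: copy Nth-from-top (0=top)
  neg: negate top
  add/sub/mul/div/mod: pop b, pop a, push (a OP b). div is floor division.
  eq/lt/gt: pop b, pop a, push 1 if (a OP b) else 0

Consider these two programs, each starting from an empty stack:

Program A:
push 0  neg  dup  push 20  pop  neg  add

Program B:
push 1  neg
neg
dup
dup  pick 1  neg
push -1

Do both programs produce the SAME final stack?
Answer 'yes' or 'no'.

Program A trace:
  After 'push 0': [0]
  After 'neg': [0]
  After 'dup': [0, 0]
  After 'push 20': [0, 0, 20]
  After 'pop': [0, 0]
  After 'neg': [0, 0]
  After 'add': [0]
Program A final stack: [0]

Program B trace:
  After 'push 1': [1]
  After 'neg': [-1]
  After 'neg': [1]
  After 'dup': [1, 1]
  After 'dup': [1, 1, 1]
  After 'pick 1': [1, 1, 1, 1]
  After 'neg': [1, 1, 1, -1]
  After 'push -1': [1, 1, 1, -1, -1]
Program B final stack: [1, 1, 1, -1, -1]
Same: no

Answer: no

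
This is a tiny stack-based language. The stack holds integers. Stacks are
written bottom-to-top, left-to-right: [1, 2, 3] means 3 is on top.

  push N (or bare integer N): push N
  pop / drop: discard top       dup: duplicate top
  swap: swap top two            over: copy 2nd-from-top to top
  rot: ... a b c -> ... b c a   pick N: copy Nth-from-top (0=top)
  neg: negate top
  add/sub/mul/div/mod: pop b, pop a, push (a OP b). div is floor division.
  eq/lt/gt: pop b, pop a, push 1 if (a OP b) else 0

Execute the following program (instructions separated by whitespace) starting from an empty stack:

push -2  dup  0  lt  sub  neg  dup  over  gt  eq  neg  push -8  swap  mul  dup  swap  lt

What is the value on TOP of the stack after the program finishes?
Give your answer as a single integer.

After 'push -2': [-2]
After 'dup': [-2, -2]
After 'push 0': [-2, -2, 0]
After 'lt': [-2, 1]
After 'sub': [-3]
After 'neg': [3]
After 'dup': [3, 3]
After 'over': [3, 3, 3]
After 'gt': [3, 0]
After 'eq': [0]
After 'neg': [0]
After 'push -8': [0, -8]
After 'swap': [-8, 0]
After 'mul': [0]
After 'dup': [0, 0]
After 'swap': [0, 0]
After 'lt': [0]

Answer: 0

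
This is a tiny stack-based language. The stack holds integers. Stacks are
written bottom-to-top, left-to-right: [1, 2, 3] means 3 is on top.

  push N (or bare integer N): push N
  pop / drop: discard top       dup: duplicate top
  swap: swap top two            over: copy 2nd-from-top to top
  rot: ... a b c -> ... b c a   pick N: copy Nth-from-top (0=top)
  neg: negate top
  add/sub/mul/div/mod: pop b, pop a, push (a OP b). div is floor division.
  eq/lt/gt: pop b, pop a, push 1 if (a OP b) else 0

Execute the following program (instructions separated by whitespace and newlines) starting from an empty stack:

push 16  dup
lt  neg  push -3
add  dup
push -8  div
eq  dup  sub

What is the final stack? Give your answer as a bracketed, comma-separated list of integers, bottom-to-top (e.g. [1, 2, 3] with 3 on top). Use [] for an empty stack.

After 'push 16': [16]
After 'dup': [16, 16]
After 'lt': [0]
After 'neg': [0]
After 'push -3': [0, -3]
After 'add': [-3]
After 'dup': [-3, -3]
After 'push -8': [-3, -3, -8]
After 'div': [-3, 0]
After 'eq': [0]
After 'dup': [0, 0]
After 'sub': [0]

Answer: [0]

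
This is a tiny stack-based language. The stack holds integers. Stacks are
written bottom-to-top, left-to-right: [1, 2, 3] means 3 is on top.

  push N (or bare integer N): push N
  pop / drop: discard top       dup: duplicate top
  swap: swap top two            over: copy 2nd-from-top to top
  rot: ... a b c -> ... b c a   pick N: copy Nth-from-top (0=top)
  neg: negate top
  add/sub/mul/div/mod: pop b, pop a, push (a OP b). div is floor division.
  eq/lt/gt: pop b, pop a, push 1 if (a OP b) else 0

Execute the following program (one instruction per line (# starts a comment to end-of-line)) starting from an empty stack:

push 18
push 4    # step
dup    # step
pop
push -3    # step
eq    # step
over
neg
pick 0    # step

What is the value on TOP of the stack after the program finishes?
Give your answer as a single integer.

Answer: -18

Derivation:
After 'push 18': [18]
After 'push 4': [18, 4]
After 'dup': [18, 4, 4]
After 'pop': [18, 4]
After 'push -3': [18, 4, -3]
After 'eq': [18, 0]
After 'over': [18, 0, 18]
After 'neg': [18, 0, -18]
After 'pick 0': [18, 0, -18, -18]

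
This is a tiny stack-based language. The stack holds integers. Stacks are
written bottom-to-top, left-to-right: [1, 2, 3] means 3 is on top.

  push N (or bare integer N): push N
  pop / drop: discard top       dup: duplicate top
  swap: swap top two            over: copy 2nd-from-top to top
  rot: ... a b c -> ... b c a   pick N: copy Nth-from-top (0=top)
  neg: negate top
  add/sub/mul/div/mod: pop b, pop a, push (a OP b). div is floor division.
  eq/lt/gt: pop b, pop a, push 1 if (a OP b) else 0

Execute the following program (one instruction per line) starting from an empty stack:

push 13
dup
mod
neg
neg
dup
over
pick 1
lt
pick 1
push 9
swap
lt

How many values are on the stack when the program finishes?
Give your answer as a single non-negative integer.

Answer: 4

Derivation:
After 'push 13': stack = [13] (depth 1)
After 'dup': stack = [13, 13] (depth 2)
After 'mod': stack = [0] (depth 1)
After 'neg': stack = [0] (depth 1)
After 'neg': stack = [0] (depth 1)
After 'dup': stack = [0, 0] (depth 2)
After 'over': stack = [0, 0, 0] (depth 3)
After 'pick 1': stack = [0, 0, 0, 0] (depth 4)
After 'lt': stack = [0, 0, 0] (depth 3)
After 'pick 1': stack = [0, 0, 0, 0] (depth 4)
After 'push 9': stack = [0, 0, 0, 0, 9] (depth 5)
After 'swap': stack = [0, 0, 0, 9, 0] (depth 5)
After 'lt': stack = [0, 0, 0, 0] (depth 4)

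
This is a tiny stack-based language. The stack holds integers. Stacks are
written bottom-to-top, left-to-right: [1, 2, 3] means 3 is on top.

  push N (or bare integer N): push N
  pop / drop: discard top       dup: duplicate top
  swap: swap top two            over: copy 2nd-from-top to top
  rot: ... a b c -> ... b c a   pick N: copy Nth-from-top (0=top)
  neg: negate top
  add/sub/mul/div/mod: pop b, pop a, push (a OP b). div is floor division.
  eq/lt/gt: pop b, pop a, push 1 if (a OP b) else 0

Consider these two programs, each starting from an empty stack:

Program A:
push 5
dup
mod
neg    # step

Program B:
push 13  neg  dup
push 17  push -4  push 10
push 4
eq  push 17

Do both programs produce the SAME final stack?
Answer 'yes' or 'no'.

Answer: no

Derivation:
Program A trace:
  After 'push 5': [5]
  After 'dup': [5, 5]
  After 'mod': [0]
  After 'neg': [0]
Program A final stack: [0]

Program B trace:
  After 'push 13': [13]
  After 'neg': [-13]
  After 'dup': [-13, -13]
  After 'push 17': [-13, -13, 17]
  After 'push -4': [-13, -13, 17, -4]
  After 'push 10': [-13, -13, 17, -4, 10]
  After 'push 4': [-13, -13, 17, -4, 10, 4]
  After 'eq': [-13, -13, 17, -4, 0]
  After 'push 17': [-13, -13, 17, -4, 0, 17]
Program B final stack: [-13, -13, 17, -4, 0, 17]
Same: no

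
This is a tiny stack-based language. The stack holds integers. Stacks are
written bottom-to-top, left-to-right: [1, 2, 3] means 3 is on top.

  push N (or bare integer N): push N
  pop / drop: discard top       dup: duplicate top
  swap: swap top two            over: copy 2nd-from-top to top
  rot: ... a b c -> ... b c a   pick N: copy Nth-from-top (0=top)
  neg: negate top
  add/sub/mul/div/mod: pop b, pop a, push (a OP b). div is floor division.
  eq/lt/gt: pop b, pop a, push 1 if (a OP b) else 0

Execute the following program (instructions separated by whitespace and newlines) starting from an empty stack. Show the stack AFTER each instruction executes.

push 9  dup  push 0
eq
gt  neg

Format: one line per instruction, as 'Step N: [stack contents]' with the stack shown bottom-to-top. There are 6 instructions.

Step 1: [9]
Step 2: [9, 9]
Step 3: [9, 9, 0]
Step 4: [9, 0]
Step 5: [1]
Step 6: [-1]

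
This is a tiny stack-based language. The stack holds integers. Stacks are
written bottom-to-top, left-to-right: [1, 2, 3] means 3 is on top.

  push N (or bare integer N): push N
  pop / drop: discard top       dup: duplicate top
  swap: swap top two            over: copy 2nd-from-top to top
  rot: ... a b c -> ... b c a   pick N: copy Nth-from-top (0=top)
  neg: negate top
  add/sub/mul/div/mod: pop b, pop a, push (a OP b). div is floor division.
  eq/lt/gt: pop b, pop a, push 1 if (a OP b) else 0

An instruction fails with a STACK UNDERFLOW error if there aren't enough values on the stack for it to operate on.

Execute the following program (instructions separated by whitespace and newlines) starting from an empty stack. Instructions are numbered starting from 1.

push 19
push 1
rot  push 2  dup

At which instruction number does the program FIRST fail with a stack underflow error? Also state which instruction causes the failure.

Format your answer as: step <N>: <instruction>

Answer: step 3: rot

Derivation:
Step 1 ('push 19'): stack = [19], depth = 1
Step 2 ('push 1'): stack = [19, 1], depth = 2
Step 3 ('rot'): needs 3 value(s) but depth is 2 — STACK UNDERFLOW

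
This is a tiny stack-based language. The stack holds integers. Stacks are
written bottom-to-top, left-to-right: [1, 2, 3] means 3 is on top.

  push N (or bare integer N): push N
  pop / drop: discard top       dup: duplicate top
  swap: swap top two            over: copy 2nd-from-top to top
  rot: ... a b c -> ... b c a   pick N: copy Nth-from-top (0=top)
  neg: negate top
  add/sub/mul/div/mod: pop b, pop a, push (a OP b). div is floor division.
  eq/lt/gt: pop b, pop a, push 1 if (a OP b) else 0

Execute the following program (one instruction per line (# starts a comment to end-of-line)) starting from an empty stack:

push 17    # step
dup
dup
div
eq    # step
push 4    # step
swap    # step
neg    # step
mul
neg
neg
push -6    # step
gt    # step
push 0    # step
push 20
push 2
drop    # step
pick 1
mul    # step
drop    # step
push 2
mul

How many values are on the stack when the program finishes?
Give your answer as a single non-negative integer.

After 'push 17': stack = [17] (depth 1)
After 'dup': stack = [17, 17] (depth 2)
After 'dup': stack = [17, 17, 17] (depth 3)
After 'div': stack = [17, 1] (depth 2)
After 'eq': stack = [0] (depth 1)
After 'push 4': stack = [0, 4] (depth 2)
After 'swap': stack = [4, 0] (depth 2)
After 'neg': stack = [4, 0] (depth 2)
After 'mul': stack = [0] (depth 1)
After 'neg': stack = [0] (depth 1)
  ...
After 'gt': stack = [1] (depth 1)
After 'push 0': stack = [1, 0] (depth 2)
After 'push 20': stack = [1, 0, 20] (depth 3)
After 'push 2': stack = [1, 0, 20, 2] (depth 4)
After 'drop': stack = [1, 0, 20] (depth 3)
After 'pick 1': stack = [1, 0, 20, 0] (depth 4)
After 'mul': stack = [1, 0, 0] (depth 3)
After 'drop': stack = [1, 0] (depth 2)
After 'push 2': stack = [1, 0, 2] (depth 3)
After 'mul': stack = [1, 0] (depth 2)

Answer: 2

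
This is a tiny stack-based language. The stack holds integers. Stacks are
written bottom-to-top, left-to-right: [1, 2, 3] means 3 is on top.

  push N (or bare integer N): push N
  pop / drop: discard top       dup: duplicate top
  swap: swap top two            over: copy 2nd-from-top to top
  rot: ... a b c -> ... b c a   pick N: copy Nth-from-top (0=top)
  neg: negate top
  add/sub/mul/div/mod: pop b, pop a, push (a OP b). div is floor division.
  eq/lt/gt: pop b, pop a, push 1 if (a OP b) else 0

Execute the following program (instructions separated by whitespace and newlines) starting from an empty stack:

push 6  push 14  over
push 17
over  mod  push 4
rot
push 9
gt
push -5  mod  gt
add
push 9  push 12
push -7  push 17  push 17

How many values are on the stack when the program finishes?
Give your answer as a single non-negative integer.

Answer: 8

Derivation:
After 'push 6': stack = [6] (depth 1)
After 'push 14': stack = [6, 14] (depth 2)
After 'over': stack = [6, 14, 6] (depth 3)
After 'push 17': stack = [6, 14, 6, 17] (depth 4)
After 'over': stack = [6, 14, 6, 17, 6] (depth 5)
After 'mod': stack = [6, 14, 6, 5] (depth 4)
After 'push 4': stack = [6, 14, 6, 5, 4] (depth 5)
After 'rot': stack = [6, 14, 5, 4, 6] (depth 5)
After 'push 9': stack = [6, 14, 5, 4, 6, 9] (depth 6)
After 'gt': stack = [6, 14, 5, 4, 0] (depth 5)
After 'push -5': stack = [6, 14, 5, 4, 0, -5] (depth 6)
After 'mod': stack = [6, 14, 5, 4, 0] (depth 5)
After 'gt': stack = [6, 14, 5, 1] (depth 4)
After 'add': stack = [6, 14, 6] (depth 3)
After 'push 9': stack = [6, 14, 6, 9] (depth 4)
After 'push 12': stack = [6, 14, 6, 9, 12] (depth 5)
After 'push -7': stack = [6, 14, 6, 9, 12, -7] (depth 6)
After 'push 17': stack = [6, 14, 6, 9, 12, -7, 17] (depth 7)
After 'push 17': stack = [6, 14, 6, 9, 12, -7, 17, 17] (depth 8)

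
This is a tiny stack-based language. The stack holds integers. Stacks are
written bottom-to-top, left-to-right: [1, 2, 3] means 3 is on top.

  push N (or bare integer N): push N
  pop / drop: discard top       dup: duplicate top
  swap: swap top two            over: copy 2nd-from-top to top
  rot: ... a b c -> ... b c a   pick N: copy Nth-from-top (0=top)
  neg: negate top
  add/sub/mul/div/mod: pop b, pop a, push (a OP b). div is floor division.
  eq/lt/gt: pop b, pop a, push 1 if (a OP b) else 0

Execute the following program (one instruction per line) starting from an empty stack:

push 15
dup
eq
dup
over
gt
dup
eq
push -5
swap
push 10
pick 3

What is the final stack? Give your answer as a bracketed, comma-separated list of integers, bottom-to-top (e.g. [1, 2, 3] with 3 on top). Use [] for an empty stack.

Answer: [1, -5, 1, 10, 1]

Derivation:
After 'push 15': [15]
After 'dup': [15, 15]
After 'eq': [1]
After 'dup': [1, 1]
After 'over': [1, 1, 1]
After 'gt': [1, 0]
After 'dup': [1, 0, 0]
After 'eq': [1, 1]
After 'push -5': [1, 1, -5]
After 'swap': [1, -5, 1]
After 'push 10': [1, -5, 1, 10]
After 'pick 3': [1, -5, 1, 10, 1]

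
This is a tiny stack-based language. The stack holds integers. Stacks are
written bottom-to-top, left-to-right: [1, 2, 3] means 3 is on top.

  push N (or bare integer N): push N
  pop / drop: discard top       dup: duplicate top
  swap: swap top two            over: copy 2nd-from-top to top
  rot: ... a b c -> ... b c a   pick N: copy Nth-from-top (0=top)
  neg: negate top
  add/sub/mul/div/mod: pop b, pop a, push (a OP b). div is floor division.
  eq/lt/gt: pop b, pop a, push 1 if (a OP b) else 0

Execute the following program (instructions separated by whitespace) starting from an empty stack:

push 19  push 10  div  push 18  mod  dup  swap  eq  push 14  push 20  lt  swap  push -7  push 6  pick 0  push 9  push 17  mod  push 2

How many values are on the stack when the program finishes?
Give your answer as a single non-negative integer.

Answer: 7

Derivation:
After 'push 19': stack = [19] (depth 1)
After 'push 10': stack = [19, 10] (depth 2)
After 'div': stack = [1] (depth 1)
After 'push 18': stack = [1, 18] (depth 2)
After 'mod': stack = [1] (depth 1)
After 'dup': stack = [1, 1] (depth 2)
After 'swap': stack = [1, 1] (depth 2)
After 'eq': stack = [1] (depth 1)
After 'push 14': stack = [1, 14] (depth 2)
After 'push 20': stack = [1, 14, 20] (depth 3)
After 'lt': stack = [1, 1] (depth 2)
After 'swap': stack = [1, 1] (depth 2)
After 'push -7': stack = [1, 1, -7] (depth 3)
After 'push 6': stack = [1, 1, -7, 6] (depth 4)
After 'pick 0': stack = [1, 1, -7, 6, 6] (depth 5)
After 'push 9': stack = [1, 1, -7, 6, 6, 9] (depth 6)
After 'push 17': stack = [1, 1, -7, 6, 6, 9, 17] (depth 7)
After 'mod': stack = [1, 1, -7, 6, 6, 9] (depth 6)
After 'push 2': stack = [1, 1, -7, 6, 6, 9, 2] (depth 7)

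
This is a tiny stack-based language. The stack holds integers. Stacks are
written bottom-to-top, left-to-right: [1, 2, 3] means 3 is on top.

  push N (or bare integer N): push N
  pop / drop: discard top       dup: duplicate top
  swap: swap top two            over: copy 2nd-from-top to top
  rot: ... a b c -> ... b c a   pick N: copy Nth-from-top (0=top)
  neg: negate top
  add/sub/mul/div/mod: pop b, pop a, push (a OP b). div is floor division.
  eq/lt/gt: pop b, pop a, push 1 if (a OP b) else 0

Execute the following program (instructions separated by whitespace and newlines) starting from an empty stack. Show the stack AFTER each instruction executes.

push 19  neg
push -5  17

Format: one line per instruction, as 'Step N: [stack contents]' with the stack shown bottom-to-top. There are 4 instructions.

Step 1: [19]
Step 2: [-19]
Step 3: [-19, -5]
Step 4: [-19, -5, 17]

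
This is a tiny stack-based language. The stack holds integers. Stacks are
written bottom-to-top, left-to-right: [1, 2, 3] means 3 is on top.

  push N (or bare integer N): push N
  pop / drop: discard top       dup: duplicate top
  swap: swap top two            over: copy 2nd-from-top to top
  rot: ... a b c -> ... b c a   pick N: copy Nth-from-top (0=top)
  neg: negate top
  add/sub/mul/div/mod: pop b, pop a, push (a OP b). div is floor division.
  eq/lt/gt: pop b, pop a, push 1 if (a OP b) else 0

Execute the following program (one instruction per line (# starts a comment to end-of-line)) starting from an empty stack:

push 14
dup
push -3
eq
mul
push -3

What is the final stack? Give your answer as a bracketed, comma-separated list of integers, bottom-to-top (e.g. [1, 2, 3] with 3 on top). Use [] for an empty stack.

Answer: [0, -3]

Derivation:
After 'push 14': [14]
After 'dup': [14, 14]
After 'push -3': [14, 14, -3]
After 'eq': [14, 0]
After 'mul': [0]
After 'push -3': [0, -3]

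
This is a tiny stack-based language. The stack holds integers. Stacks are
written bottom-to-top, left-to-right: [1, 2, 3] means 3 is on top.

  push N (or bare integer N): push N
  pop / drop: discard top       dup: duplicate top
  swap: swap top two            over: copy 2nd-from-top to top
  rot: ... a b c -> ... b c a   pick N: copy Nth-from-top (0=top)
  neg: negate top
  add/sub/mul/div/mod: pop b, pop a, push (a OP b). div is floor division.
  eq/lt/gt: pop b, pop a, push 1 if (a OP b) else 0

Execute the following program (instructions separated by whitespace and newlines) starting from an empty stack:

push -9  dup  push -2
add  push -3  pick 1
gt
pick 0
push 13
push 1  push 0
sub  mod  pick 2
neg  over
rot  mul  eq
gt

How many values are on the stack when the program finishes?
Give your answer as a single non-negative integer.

After 'push -9': stack = [-9] (depth 1)
After 'dup': stack = [-9, -9] (depth 2)
After 'push -2': stack = [-9, -9, -2] (depth 3)
After 'add': stack = [-9, -11] (depth 2)
After 'push -3': stack = [-9, -11, -3] (depth 3)
After 'pick 1': stack = [-9, -11, -3, -11] (depth 4)
After 'gt': stack = [-9, -11, 1] (depth 3)
After 'pick 0': stack = [-9, -11, 1, 1] (depth 4)
After 'push 13': stack = [-9, -11, 1, 1, 13] (depth 5)
After 'push 1': stack = [-9, -11, 1, 1, 13, 1] (depth 6)
After 'push 0': stack = [-9, -11, 1, 1, 13, 1, 0] (depth 7)
After 'sub': stack = [-9, -11, 1, 1, 13, 1] (depth 6)
After 'mod': stack = [-9, -11, 1, 1, 0] (depth 5)
After 'pick 2': stack = [-9, -11, 1, 1, 0, 1] (depth 6)
After 'neg': stack = [-9, -11, 1, 1, 0, -1] (depth 6)
After 'over': stack = [-9, -11, 1, 1, 0, -1, 0] (depth 7)
After 'rot': stack = [-9, -11, 1, 1, -1, 0, 0] (depth 7)
After 'mul': stack = [-9, -11, 1, 1, -1, 0] (depth 6)
After 'eq': stack = [-9, -11, 1, 1, 0] (depth 5)
After 'gt': stack = [-9, -11, 1, 1] (depth 4)

Answer: 4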